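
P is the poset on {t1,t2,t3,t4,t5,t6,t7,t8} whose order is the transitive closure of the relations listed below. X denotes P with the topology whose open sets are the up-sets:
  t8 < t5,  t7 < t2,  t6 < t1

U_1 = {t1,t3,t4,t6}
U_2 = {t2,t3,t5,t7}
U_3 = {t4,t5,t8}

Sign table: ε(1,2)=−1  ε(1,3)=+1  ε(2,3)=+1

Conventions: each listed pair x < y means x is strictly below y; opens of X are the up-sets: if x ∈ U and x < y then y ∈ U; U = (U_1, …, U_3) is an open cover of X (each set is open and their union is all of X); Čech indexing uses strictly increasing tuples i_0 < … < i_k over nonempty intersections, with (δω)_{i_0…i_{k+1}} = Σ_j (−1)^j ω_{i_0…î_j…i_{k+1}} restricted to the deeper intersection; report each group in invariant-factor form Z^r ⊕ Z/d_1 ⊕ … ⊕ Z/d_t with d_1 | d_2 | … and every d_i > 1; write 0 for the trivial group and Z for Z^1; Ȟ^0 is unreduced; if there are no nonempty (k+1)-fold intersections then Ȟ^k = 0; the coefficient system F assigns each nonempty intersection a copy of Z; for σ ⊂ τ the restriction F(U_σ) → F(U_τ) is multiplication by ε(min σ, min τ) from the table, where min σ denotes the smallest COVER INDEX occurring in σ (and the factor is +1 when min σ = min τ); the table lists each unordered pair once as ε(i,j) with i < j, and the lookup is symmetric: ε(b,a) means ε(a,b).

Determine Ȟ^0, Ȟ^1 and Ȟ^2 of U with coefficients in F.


nonempty overlaps:
  U12={t3} U13={t4} U23={t5}
C dims 3,3; δ0: rk 3, SNF 1^2·2
degree 0: 3−3−0 = 0 → Ȟ^0 ≅ 0
degree 1: 3−0−3 = 0 plus torsion [2] → Ȟ^1 ≅ Z/2
degree 2: 0−0−0 = 0 → Ȟ^2 ≅ 0

Ȟ^0 ≅ 0, Ȟ^1 ≅ Z/2 and Ȟ^2 ≅ 0


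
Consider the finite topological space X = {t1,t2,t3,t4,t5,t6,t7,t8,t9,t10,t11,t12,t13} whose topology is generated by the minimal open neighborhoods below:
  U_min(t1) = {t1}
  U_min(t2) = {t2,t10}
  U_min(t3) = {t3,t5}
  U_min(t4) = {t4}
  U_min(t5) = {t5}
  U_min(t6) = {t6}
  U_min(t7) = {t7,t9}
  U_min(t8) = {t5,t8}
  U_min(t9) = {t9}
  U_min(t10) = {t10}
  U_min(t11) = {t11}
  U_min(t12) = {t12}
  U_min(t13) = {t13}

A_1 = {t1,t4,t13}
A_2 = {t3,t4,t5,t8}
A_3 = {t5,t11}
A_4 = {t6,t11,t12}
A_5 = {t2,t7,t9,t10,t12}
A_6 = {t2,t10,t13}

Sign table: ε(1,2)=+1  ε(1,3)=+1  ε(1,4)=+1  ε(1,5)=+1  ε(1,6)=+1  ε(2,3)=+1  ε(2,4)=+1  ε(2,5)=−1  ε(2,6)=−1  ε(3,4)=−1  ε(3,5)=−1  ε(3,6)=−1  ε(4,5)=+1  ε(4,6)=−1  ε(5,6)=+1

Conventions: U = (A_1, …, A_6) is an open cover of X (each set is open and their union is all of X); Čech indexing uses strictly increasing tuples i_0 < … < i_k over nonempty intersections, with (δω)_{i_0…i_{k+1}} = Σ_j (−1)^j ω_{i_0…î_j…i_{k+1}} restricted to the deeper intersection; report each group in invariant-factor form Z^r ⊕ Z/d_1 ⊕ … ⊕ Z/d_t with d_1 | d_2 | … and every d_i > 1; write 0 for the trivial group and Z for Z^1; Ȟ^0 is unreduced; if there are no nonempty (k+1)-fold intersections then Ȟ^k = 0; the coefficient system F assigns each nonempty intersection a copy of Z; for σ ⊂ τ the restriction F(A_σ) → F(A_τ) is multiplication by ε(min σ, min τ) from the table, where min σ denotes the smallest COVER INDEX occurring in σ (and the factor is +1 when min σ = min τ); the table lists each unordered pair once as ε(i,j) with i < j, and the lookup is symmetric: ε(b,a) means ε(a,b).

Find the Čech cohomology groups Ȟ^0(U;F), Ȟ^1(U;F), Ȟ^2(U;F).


cover nerve:
  A12={t4} A16={t13} A23={t5} A34={t11} A45={t12} A56={t2,t10}
C dims 6,6; δ0: rk 6, SNF 1^5·2
Ȟ^0: (6−6)−0=0 ⇒ 0
Ȟ^1: (6−0)−6=0 plus torsion [2] ⇒ Z/2
Ȟ^2: (0−0)−0=0 ⇒ 0

Ȟ^0 = 0; Ȟ^1 = Z/2; Ȟ^2 = 0


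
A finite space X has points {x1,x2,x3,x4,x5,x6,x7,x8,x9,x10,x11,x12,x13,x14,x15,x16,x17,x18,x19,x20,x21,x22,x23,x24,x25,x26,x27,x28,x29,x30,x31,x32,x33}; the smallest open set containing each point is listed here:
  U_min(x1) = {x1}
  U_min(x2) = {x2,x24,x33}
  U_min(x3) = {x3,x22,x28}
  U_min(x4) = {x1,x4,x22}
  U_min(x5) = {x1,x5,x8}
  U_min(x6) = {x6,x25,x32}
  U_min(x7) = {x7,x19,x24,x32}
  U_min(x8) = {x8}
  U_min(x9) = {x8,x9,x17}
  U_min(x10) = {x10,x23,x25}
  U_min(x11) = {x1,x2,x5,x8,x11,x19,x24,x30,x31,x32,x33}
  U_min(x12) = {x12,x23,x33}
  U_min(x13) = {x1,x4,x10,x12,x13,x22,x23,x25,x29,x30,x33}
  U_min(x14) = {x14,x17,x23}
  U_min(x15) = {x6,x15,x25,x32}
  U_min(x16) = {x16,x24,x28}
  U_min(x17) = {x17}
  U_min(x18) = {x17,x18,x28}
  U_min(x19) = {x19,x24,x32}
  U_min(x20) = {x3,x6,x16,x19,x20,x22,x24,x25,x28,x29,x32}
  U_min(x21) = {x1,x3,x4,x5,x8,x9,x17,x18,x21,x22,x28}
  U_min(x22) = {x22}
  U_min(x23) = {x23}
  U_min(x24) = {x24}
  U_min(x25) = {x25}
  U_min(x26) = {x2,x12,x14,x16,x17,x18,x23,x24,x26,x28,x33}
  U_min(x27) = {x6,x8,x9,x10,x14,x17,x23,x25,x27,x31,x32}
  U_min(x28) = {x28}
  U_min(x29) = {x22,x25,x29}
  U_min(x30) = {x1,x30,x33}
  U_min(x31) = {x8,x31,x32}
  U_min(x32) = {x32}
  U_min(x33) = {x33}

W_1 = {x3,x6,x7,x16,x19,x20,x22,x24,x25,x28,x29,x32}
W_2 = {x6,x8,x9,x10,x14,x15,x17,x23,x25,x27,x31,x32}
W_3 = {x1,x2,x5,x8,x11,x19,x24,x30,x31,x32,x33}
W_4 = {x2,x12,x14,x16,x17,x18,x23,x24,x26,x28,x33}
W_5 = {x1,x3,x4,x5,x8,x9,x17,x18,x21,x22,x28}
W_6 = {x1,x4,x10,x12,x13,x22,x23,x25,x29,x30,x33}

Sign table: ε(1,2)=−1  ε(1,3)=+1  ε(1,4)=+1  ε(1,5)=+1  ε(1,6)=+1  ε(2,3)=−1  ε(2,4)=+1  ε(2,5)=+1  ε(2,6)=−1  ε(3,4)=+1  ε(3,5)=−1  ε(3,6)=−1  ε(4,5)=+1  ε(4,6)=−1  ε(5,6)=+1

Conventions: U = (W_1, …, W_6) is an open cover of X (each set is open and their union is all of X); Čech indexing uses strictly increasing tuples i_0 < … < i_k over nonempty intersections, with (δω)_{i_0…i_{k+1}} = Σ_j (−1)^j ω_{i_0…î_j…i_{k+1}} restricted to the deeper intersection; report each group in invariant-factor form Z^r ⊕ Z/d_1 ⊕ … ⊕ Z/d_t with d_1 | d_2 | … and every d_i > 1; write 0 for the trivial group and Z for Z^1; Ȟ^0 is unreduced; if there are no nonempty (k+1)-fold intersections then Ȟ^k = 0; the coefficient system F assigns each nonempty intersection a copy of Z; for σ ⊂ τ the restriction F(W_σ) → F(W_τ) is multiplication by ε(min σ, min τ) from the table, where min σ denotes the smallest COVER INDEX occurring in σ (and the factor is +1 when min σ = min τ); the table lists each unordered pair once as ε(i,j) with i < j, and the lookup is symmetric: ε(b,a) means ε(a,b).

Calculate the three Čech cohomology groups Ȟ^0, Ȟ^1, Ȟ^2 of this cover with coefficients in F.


nonempty intersections:
  W12={x6,x25,x32} W13={x19,x24,x32} W14={x16,x24,x28} W15={x3,x22,x28} W16={x22,x25,x29} W23={x8,x31,x32} W24={x14,x17,x23} W25={x8,x9,x17} W26={x10,x23,x25} W34={x2,x24,x33} W35={x1,x5,x8} W36={x1,x30,x33} W45={x17,x18,x28} W46={x12,x23,x33} W56={x1,x4,x22}
  W123={x32} W126={x25} W134={x24} W145={x28} W156={x22} W235={x8} W245={x17} W246={x23} W346={x33} W356={x1}
C dims 6,15,10; δ0: rk 6, SNF 1^5·2; δ1: rk 9, SNF 1^9
Ȟ^0: (6−6)−0=0 ⇒ 0
Ȟ^1: (15−9)−6=0 plus torsion [2] ⇒ Z/2
Ȟ^2: (10−0)−9=1 ⇒ Z

Ȟ^0(U;F) ≅ 0, Ȟ^1(U;F) ≅ Z/2, Ȟ^2(U;F) ≅ Z


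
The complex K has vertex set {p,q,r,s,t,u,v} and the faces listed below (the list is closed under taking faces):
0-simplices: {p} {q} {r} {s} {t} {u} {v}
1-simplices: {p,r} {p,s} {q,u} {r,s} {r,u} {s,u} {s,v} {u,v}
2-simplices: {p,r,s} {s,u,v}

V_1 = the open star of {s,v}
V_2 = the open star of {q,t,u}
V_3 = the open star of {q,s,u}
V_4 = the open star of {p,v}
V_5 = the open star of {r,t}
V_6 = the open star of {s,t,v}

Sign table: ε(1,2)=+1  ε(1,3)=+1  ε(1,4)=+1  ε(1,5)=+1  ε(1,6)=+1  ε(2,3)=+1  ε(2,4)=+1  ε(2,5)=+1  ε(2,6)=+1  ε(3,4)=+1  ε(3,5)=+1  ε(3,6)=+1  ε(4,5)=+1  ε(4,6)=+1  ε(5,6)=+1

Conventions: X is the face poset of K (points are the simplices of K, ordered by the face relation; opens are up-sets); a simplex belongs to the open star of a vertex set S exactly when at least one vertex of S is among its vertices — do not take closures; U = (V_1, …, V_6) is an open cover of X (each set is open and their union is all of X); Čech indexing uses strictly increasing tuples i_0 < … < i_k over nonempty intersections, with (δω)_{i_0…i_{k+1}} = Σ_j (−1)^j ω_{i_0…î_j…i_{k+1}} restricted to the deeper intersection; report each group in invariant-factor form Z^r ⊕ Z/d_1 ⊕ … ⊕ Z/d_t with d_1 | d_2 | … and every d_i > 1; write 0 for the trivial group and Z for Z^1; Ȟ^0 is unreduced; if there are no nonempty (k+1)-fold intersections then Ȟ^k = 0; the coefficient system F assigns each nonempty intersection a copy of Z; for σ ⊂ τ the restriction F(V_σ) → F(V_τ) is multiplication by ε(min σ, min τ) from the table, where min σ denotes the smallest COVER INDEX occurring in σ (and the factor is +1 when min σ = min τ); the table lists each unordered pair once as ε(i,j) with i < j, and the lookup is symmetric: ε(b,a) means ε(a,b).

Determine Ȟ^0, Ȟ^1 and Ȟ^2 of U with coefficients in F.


nerve of the cover:
  V1={{s},{v},{p,s},{r,s},{s,u},{s,v},{u,v},{p,r,s},{s,u,v}} V2={{q},{t},{u},{q,u},{r,u},{s,u},{u,v},{s,u,v}} V3={{q},{s},{u},{p,s},{q,u},{r,s},{r,u},{s,u},{s,v},{u,v},{p,r,s},{s,u,v}} V4={{p},{v},{p,r},{p,s},{s,v},{u,v},{p,r,s},{s,u,v}} V5={{r},{t},{p,r},{r,s},{r,u},{p,r,s}} V6={{s},{t},{v},{p,s},{r,s},{s,u},{s,v},{u,v},{p,r,s},{s,u,v}}
  V12={{s,u},{u,v},{s,u,v}} V13={{s},{p,s},{r,s},{s,u},{s,v},{u,v},{p,r,s},{s,u,v}} V14={{v},{p,s},{s,v},{u,v},{p,r,s},{s,u,v}} V15={{r,s},{p,r,s}} V16={{s},{v},{p,s},{r,s},{s,u},{s,v},{u,v},{p,r,s},{s,u,v}} V23={{q},{u},{q,u},{r,u},{s,u},{u,v},{s,u,v}} V24={{u,v},{s,u,v}} V25={{t},{r,u}} V26={{t},{s,u},{u,v},{s,u,v}} V34={{p,s},{s,v},{u,v},{p,r,s},{s,u,v}} V35={{r,s},{r,u},{p,r,s}} V36={{s},{p,s},{r,s},{s,u},{s,v},{u,v},{p,r,s},{s,u,v}} V45={{p,r},{p,r,s}} V46={{v},{p,s},{s,v},{u,v},{p,r,s},{s,u,v}} V56={{t},{r,s},{p,r,s}}
  V123={{s,u},{u,v},{s,u,v}} V124={{u,v},{s,u,v}} V126={{s,u},{u,v},{s,u,v}} V134={{p,s},{s,v},{u,v},{p,r,s},{s,u,v}} V135={{r,s},{p,r,s}} V136={{s},{p,s},{r,s},{s,u},{s,v},{u,v},{p,r,s},{s,u,v}} V145={{p,r,s}} V146={{v},{p,s},{s,v},{u,v},{p,r,s},{s,u,v}} V156={{r,s},{p,r,s}} V234={{u,v},{s,u,v}} V235={{r,u}} V236={{s,u},{u,v},{s,u,v}} V246={{u,v},{s,u,v}} V256={{t}} V345={{p,r,s}} V346={{p,s},{s,v},{u,v},{p,r,s},{s,u,v}} V356={{r,s},{p,r,s}} V456={{p,r,s}}
  V1234={{u,v},{s,u,v}} V1236={{s,u},{u,v},{s,u,v}} V1246={{u,v},{s,u,v}} V1345={{p,r,s}} V1346={{p,s},{s,v},{u,v},{p,r,s},{s,u,v}} V1356={{r,s},{p,r,s}} V1456={{p,r,s}} V2346={{u,v},{s,u,v}} V3456={{p,r,s}}
  V12346={{u,v},{s,u,v}} V13456={{p,r,s}}
C dims 6,15,18,9; δ0: rk 5, SNF 1^5; δ1: rk 10, SNF 1^10; δ2: rk 7, SNF 1^7
Ȟ^0 = (6 − 5) − 0 = 1, so Ȟ^0 ≅ Z
Ȟ^1 = (15 − 10) − 5 = 0, so Ȟ^1 ≅ 0
Ȟ^2 = (18 − 7) − 10 = 1, so Ȟ^2 ≅ Z

Ȟ^0 ≅ Z; Ȟ^1 ≅ 0; Ȟ^2 ≅ Z


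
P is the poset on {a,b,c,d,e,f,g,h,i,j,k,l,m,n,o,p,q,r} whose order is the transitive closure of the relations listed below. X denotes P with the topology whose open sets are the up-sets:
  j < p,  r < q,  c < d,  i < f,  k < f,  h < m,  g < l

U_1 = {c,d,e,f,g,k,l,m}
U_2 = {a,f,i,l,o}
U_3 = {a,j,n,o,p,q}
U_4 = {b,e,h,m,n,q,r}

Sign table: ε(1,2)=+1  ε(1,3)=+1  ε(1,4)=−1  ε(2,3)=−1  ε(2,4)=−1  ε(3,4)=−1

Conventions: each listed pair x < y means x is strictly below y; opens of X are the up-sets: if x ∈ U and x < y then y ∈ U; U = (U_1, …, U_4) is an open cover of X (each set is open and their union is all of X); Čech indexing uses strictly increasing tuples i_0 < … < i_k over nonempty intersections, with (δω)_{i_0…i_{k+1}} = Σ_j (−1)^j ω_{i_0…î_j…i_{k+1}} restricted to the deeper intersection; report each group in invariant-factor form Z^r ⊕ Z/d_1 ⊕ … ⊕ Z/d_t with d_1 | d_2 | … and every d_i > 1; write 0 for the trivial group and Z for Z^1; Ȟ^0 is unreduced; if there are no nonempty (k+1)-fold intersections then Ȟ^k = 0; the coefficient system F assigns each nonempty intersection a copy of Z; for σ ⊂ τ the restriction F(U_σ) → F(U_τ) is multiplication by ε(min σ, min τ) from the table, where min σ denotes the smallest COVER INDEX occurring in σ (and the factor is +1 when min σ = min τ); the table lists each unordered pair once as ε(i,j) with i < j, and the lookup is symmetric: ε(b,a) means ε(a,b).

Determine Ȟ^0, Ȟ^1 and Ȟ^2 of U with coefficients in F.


Ȟ^0 = 0, Ȟ^1 = Z/2 and Ȟ^2 = 0

nerve simplices:
  U12={f,l} U14={e,m} U23={a,o} U34={n,q}
C dims 4,4; δ0: rk 4, SNF 1^3·2
degree 0: 4−4−0 = 0 → Ȟ^0 ≅ 0
degree 1: 4−0−4 = 0 plus torsion [2] → Ȟ^1 ≅ Z/2
degree 2: 0−0−0 = 0 → Ȟ^2 ≅ 0


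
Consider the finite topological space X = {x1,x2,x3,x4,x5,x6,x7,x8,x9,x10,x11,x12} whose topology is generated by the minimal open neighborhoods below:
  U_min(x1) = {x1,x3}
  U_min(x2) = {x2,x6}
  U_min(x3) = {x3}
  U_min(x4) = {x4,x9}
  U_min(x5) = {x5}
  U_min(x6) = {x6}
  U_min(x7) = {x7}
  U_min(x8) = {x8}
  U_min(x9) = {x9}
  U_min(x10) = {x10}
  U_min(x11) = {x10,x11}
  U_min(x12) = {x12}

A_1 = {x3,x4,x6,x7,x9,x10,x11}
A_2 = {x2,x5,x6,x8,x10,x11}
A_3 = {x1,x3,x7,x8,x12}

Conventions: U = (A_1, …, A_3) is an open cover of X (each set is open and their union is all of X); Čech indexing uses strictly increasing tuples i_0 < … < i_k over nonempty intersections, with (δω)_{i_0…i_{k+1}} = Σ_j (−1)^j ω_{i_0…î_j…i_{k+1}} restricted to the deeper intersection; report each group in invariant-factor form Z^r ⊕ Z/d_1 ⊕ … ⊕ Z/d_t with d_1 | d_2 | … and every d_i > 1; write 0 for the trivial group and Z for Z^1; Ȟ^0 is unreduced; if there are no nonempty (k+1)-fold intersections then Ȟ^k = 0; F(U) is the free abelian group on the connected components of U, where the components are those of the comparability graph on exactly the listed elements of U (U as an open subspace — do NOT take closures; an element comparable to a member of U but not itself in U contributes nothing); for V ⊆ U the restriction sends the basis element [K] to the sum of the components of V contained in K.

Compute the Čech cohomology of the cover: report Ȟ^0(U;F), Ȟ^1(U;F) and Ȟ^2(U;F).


Ȟ^0 ≅ Z^8,  Ȟ^1 ≅ 0,  Ȟ^2 ≅ 0

intersection data:
  A12={x6,x10,x11} A13={x3,x7} A23={x8}
components per intersection:
  A1: {x3} {x4,x9} {x6} {x7} {x10,x11}
  A2: {x2,x6} {x5} {x8} {x10,x11}
  A3: {x1,x3} {x7} {x8} {x12}
  A12: {x6} {x10,x11}
  A13: {x3} {x7}
  A23: {x8}
C dims 13,5; δ0: rk 5, SNF 1^5
Ȟ^0 = (13 − 5) − 0 = 8, so Ȟ^0 ≅ Z^8
Ȟ^1 = (5 − 0) − 5 = 0, so Ȟ^1 ≅ 0
Ȟ^2 = (0 − 0) − 0 = 0, so Ȟ^2 ≅ 0


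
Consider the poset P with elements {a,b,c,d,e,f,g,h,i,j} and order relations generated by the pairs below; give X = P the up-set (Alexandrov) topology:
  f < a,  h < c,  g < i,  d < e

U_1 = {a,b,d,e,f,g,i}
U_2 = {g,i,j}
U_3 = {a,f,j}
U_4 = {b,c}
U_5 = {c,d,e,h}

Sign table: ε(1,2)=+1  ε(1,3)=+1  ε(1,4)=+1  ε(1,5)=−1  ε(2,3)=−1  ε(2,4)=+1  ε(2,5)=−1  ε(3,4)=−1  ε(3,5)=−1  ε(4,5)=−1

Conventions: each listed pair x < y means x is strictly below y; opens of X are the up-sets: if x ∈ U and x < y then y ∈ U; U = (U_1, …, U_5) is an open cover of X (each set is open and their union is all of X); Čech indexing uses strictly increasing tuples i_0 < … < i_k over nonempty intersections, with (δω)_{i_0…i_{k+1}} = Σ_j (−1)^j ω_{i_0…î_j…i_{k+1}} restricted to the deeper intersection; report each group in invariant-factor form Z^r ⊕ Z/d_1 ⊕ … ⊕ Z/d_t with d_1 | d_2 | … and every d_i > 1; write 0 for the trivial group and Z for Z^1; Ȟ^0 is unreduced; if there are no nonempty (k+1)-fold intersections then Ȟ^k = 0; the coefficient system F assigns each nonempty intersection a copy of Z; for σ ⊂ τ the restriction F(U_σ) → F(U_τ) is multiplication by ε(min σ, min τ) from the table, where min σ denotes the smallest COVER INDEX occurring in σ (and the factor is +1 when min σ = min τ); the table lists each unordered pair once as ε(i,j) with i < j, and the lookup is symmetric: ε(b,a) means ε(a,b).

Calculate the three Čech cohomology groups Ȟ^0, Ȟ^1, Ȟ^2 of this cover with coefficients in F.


Ȟ^0(U;F) ≅ 0; Ȟ^1(U;F) ≅ Z ⊕ Z/2; Ȟ^2(U;F) ≅ 0

nonempty intersections:
  U12={g,i} U13={a,f} U14={b} U15={d,e} U23={j} U45={c}
C dims 5,6; δ0: rk 5, SNF 1^4·2
Ȟ^0: (5−5)−0=0 ⇒ 0
Ȟ^1: (6−0)−5=1 plus torsion [2] ⇒ Z ⊕ Z/2
Ȟ^2: (0−0)−0=0 ⇒ 0


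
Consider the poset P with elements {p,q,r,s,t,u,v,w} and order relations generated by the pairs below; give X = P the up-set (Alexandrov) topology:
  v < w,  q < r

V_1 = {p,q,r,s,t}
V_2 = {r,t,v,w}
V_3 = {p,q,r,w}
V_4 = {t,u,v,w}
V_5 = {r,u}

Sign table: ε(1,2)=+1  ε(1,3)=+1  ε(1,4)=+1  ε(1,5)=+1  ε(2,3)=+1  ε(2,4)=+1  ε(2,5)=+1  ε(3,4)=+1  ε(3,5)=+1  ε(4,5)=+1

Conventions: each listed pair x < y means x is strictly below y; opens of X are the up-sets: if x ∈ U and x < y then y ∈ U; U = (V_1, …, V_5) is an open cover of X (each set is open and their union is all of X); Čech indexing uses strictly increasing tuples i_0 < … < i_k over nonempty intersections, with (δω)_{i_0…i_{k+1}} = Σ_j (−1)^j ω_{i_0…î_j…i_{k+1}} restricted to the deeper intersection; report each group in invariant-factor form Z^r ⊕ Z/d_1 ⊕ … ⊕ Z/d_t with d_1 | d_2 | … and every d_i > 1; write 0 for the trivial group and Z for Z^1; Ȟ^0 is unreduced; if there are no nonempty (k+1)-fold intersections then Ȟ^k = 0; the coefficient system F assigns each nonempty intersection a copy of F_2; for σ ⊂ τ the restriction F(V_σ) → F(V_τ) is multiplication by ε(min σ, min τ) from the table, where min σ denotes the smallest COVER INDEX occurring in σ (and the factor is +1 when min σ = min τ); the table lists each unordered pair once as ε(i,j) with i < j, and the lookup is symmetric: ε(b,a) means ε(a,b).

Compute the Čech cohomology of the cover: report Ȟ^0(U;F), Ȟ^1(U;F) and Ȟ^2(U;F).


cover nerve:
  V12={r,t} V13={p,q,r} V14={t} V15={r} V23={r,w} V24={t,v,w} V25={r} V34={w} V35={r} V45={u}
  V123={r} V124={t} V125={r} V135={r} V234={w} V235={r}
  V1235={r}
C dims 5,10,6,1; δ0: rk_F2 4; δ1: rk_F2 5; δ2: rk_F2 1
Ȟ^0: (5−4)−0=1 ⇒ Z/2
Ȟ^1: (10−5)−4=1 ⇒ Z/2
Ȟ^2: (6−1)−5=0 ⇒ 0

Ȟ^0 = Z/2,  Ȟ^1 = Z/2,  Ȟ^2 = 0


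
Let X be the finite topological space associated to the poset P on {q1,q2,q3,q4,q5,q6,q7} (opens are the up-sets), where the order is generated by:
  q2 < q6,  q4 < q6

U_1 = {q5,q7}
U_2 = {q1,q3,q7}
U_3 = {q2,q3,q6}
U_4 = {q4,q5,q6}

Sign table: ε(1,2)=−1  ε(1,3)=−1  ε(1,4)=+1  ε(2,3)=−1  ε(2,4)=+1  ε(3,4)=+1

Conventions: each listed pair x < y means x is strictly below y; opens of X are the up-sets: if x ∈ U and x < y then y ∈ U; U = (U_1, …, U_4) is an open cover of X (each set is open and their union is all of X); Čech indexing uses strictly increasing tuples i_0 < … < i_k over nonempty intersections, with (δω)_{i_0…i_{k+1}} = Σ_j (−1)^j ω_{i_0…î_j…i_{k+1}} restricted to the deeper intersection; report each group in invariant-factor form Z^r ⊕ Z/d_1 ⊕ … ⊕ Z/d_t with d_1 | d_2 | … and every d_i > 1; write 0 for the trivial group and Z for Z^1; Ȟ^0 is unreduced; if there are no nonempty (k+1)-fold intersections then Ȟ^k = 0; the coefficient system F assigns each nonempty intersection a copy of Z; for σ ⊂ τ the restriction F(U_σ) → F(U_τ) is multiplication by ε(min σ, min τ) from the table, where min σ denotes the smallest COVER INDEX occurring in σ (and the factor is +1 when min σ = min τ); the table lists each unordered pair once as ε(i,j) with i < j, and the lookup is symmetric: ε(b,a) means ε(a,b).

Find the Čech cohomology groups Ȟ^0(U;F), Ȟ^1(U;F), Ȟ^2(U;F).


nerve of the cover:
  U12={q7} U14={q5} U23={q3} U34={q6}
C dims 4,4; δ0: rk 3, SNF 1^3
Ȟ^0 = (4 − 3) − 0 = 1, so Ȟ^0 ≅ Z
Ȟ^1 = (4 − 0) − 3 = 1, so Ȟ^1 ≅ Z
Ȟ^2 = (0 − 0) − 0 = 0, so Ȟ^2 ≅ 0

Ȟ^0 = Z; Ȟ^1 = Z; Ȟ^2 = 0


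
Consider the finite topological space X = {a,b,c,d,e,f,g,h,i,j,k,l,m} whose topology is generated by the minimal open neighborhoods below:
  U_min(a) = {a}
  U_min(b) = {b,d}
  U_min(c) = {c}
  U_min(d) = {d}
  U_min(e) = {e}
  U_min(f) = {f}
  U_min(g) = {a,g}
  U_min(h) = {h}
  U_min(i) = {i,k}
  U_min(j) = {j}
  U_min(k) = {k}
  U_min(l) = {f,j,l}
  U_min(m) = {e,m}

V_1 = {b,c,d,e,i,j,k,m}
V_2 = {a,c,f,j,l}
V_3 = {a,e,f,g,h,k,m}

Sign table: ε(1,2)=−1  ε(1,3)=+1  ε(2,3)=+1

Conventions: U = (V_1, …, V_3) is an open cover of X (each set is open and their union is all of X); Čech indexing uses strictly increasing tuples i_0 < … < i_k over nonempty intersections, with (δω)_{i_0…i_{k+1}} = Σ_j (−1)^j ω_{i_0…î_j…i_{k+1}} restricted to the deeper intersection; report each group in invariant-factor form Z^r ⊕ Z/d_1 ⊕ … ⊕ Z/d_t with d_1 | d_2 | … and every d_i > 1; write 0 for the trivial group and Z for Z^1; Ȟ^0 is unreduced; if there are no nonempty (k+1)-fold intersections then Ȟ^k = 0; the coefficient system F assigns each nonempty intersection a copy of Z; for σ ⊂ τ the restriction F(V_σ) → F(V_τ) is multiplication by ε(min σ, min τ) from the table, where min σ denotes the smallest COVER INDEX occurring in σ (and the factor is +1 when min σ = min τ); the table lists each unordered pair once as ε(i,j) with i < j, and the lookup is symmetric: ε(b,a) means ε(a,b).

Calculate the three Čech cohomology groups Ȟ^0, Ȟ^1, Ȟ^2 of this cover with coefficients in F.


nonempty overlaps:
  V12={c,j} V13={e,k,m} V23={a,f}
C dims 3,3; δ0: rk 3, SNF 1^2·2
degree 0: 3−3−0 = 0 → Ȟ^0 ≅ 0
degree 1: 3−0−3 = 0 plus torsion [2] → Ȟ^1 ≅ Z/2
degree 2: 0−0−0 = 0 → Ȟ^2 ≅ 0

Ȟ^0 ≅ 0, Ȟ^1 ≅ Z/2, Ȟ^2 ≅ 0


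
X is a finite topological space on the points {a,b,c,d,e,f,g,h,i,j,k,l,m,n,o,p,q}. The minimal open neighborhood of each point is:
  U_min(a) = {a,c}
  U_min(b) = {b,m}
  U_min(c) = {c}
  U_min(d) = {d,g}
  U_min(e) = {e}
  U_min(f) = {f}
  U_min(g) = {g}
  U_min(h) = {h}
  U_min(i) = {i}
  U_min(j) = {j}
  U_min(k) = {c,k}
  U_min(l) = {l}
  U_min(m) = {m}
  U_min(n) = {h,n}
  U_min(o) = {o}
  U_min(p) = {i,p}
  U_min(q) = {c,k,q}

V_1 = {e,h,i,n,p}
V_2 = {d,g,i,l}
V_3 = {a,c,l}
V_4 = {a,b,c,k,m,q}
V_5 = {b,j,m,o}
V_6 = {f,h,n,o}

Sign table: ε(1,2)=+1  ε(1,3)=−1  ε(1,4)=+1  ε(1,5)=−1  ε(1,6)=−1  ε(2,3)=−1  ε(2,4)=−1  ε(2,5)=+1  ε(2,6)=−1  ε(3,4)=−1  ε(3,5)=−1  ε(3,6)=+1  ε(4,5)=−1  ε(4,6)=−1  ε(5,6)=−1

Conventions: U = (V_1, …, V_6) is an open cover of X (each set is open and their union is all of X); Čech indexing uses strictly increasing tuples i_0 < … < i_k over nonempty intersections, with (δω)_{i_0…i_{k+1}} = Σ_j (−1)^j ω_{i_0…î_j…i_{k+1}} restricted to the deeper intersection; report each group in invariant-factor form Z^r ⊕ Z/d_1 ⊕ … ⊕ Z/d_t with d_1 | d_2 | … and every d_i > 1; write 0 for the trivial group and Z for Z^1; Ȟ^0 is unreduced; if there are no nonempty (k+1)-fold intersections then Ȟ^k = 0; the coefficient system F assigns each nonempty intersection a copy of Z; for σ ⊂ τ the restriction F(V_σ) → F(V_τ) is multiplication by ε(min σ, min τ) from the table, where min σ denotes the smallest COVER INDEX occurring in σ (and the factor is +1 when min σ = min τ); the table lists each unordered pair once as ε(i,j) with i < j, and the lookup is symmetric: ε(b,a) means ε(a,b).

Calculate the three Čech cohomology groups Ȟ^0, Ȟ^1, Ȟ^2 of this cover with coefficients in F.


cover nerve:
  V12={i} V16={h,n} V23={l} V34={a,c} V45={b,m} V56={o}
C dims 6,6; δ0: rk 6, SNF 1^5·2
Ȟ^0: (6−6)−0=0 ⇒ 0
Ȟ^1: (6−0)−6=0 plus torsion [2] ⇒ Z/2
Ȟ^2: (0−0)−0=0 ⇒ 0

Ȟ^0(U;F) ≅ 0, Ȟ^1(U;F) ≅ Z/2 and Ȟ^2(U;F) ≅ 0


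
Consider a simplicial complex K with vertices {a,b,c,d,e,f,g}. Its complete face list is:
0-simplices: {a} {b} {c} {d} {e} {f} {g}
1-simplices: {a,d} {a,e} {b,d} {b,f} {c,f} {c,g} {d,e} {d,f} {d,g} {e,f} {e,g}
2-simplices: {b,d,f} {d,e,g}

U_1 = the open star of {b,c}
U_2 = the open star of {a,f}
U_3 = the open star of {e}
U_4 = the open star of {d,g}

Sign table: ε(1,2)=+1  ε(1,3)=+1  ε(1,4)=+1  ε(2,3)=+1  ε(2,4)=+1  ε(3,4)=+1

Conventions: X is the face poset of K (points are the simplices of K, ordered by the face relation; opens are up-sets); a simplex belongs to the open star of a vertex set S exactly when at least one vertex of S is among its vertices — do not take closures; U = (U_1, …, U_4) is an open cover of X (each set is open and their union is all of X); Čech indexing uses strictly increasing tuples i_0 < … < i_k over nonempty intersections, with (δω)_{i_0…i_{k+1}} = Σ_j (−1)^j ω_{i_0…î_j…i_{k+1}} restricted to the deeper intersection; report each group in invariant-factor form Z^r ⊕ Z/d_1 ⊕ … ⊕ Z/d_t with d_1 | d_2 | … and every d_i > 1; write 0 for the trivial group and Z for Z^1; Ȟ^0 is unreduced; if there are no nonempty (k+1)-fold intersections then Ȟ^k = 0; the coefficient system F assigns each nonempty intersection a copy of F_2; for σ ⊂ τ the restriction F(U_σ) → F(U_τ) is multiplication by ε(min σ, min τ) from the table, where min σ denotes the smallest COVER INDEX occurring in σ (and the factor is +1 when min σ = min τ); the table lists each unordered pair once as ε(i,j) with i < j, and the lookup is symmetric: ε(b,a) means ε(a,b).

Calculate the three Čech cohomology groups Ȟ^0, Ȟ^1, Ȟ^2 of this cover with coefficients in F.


nonempty intersections:
  U1={{b},{c},{b,d},{b,f},{c,f},{c,g},{b,d,f}} U2={{a},{f},{a,d},{a,e},{b,f},{c,f},{d,f},{e,f},{b,d,f}} U3={{e},{a,e},{d,e},{e,f},{e,g},{d,e,g}} U4={{d},{g},{a,d},{b,d},{c,g},{d,e},{d,f},{d,g},{e,g},{b,d,f},{d,e,g}}
  U12={{b,f},{c,f},{b,d,f}} U14={{b,d},{c,g},{b,d,f}} U23={{a,e},{e,f}} U24={{a,d},{d,f},{b,d,f}} U34={{d,e},{e,g},{d,e,g}}
  U124={{b,d,f}}
C dims 4,5,1; δ0: rk_F2 3; δ1: rk_F2 1
Ȟ^0: (4−3)−0=1 ⇒ Z/2
Ȟ^1: (5−1)−3=1 ⇒ Z/2
Ȟ^2: (1−0)−1=0 ⇒ 0

Ȟ^0 = Z/2, Ȟ^1 = Z/2 and Ȟ^2 = 0


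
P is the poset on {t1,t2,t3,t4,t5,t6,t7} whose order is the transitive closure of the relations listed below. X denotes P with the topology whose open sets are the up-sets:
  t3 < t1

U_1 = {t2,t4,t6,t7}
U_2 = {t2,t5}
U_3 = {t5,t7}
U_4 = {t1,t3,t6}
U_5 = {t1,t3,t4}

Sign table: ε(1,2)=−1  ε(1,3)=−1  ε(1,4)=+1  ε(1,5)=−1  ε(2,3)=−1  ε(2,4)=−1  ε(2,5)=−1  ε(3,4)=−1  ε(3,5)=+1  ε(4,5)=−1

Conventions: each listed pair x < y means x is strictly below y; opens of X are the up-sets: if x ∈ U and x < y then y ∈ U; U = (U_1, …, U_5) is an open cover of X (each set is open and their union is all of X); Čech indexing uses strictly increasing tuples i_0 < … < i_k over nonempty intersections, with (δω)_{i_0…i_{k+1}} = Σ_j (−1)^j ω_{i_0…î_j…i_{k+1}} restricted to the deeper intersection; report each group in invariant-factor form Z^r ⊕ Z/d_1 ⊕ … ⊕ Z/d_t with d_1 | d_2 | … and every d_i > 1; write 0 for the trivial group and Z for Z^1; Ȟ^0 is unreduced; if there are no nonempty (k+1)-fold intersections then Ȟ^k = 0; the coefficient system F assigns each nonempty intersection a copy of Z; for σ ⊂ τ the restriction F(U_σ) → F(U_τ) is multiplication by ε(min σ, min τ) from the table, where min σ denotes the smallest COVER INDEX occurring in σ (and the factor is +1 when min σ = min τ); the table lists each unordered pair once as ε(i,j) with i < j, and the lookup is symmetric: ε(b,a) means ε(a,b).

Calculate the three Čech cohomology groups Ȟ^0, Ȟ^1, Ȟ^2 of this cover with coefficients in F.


nerve of the cover:
  U12={t2} U13={t7} U14={t6} U15={t4} U23={t5} U45={t1,t3}
C dims 5,6; δ0: rk 5, SNF 1^4·2
Ȟ^0 = (5 − 5) − 0 = 0, so Ȟ^0 ≅ 0
Ȟ^1 = (6 − 0) − 5 = 1 plus torsion [2], so Ȟ^1 ≅ Z ⊕ Z/2
Ȟ^2 = (0 − 0) − 0 = 0, so Ȟ^2 ≅ 0

Ȟ^0 ≅ 0,  Ȟ^1 ≅ Z ⊕ Z/2,  Ȟ^2 ≅ 0


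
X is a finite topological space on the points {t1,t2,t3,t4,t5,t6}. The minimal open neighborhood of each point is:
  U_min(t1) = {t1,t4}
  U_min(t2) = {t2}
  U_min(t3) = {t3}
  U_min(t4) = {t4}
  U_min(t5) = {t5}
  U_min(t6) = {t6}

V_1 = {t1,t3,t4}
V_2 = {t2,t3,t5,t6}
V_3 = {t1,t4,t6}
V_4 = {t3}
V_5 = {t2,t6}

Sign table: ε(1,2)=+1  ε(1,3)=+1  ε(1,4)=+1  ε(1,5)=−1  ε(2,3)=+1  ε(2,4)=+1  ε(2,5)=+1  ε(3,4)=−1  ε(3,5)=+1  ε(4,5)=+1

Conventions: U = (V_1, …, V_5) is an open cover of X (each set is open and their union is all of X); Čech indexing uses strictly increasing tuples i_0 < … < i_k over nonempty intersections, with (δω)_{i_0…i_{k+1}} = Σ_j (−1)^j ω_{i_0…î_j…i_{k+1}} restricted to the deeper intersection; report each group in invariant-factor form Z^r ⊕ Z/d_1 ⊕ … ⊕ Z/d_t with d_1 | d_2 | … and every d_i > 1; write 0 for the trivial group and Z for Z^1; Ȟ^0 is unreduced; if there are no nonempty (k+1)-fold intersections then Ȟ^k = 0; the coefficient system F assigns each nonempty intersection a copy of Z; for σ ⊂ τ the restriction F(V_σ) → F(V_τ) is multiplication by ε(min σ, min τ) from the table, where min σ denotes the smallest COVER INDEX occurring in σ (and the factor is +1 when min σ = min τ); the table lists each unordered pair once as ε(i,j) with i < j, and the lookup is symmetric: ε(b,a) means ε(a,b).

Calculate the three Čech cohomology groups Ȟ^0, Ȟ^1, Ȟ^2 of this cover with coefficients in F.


nerve simplices:
  V12={t3} V13={t1,t4} V14={t3} V23={t6} V24={t3} V25={t2,t6} V35={t6}
  V124={t3} V235={t6}
C dims 5,7,2; δ0: rk 4, SNF 1^4; δ1: rk 2, SNF 1^2
degree 0: 5−4−0 = 1 → Ȟ^0 ≅ Z
degree 1: 7−2−4 = 1 → Ȟ^1 ≅ Z
degree 2: 2−0−2 = 0 → Ȟ^2 ≅ 0

Ȟ^0 = Z; Ȟ^1 = Z; Ȟ^2 = 0


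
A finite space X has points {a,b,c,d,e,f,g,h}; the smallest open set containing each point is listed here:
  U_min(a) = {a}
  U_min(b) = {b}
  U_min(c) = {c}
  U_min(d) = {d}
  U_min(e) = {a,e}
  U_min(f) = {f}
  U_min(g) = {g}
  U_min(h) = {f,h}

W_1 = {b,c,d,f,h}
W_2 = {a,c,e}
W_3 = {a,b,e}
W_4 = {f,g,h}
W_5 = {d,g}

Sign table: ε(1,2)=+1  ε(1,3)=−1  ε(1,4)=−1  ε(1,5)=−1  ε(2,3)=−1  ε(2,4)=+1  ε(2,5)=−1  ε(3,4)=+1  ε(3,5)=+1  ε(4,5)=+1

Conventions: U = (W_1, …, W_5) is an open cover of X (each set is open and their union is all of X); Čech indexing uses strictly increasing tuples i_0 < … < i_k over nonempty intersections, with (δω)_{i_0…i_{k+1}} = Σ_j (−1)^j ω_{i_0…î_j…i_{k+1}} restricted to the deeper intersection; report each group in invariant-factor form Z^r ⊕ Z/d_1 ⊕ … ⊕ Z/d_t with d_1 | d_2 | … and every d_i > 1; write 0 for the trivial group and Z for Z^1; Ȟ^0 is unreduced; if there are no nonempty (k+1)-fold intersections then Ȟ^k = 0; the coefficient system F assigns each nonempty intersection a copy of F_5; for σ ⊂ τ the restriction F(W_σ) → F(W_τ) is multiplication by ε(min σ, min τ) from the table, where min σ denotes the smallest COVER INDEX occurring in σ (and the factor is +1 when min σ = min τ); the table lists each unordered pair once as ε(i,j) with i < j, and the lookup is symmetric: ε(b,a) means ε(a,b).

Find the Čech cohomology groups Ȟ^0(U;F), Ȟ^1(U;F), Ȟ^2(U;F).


intersection data:
  W12={c} W13={b} W14={f,h} W15={d} W23={a,e} W45={g}
C dims 5,6; δ0: rk_F5 4
Ȟ^0 = (5 − 4) − 0 = 1, so Ȟ^0 ≅ Z/5
Ȟ^1 = (6 − 0) − 4 = 2, so Ȟ^1 ≅ Z/5 ⊕ Z/5
Ȟ^2 = (0 − 0) − 0 = 0, so Ȟ^2 ≅ 0

Ȟ^0 ≅ Z/5,  Ȟ^1 ≅ Z/5 ⊕ Z/5,  Ȟ^2 ≅ 0


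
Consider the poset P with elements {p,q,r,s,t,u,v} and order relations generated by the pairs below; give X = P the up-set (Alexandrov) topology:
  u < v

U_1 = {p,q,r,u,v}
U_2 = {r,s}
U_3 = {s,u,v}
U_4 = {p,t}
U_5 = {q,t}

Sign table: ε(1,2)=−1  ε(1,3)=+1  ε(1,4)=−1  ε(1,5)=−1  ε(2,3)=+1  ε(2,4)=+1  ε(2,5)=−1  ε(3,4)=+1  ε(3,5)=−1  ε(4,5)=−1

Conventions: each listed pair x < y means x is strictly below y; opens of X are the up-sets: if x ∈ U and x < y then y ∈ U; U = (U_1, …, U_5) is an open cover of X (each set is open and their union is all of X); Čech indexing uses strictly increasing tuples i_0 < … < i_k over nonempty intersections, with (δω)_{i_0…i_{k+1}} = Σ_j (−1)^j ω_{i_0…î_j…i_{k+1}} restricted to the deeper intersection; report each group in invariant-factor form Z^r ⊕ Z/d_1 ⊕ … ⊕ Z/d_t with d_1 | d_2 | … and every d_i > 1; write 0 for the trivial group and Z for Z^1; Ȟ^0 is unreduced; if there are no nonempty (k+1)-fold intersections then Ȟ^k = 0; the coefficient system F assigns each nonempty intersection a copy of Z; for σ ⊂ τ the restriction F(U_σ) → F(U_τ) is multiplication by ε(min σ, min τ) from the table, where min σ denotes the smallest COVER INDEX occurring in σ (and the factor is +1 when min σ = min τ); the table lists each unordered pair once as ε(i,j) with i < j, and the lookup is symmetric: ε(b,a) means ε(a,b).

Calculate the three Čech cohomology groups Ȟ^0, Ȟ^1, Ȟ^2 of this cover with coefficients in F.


Ȟ^0 ≅ 0,  Ȟ^1 ≅ Z ⊕ Z/2,  Ȟ^2 ≅ 0

nonempty intersections:
  U12={r} U13={u,v} U14={p} U15={q} U23={s} U45={t}
C dims 5,6; δ0: rk 5, SNF 1^4·2
Ȟ^0: (5−5)−0=0 ⇒ 0
Ȟ^1: (6−0)−5=1 plus torsion [2] ⇒ Z ⊕ Z/2
Ȟ^2: (0−0)−0=0 ⇒ 0


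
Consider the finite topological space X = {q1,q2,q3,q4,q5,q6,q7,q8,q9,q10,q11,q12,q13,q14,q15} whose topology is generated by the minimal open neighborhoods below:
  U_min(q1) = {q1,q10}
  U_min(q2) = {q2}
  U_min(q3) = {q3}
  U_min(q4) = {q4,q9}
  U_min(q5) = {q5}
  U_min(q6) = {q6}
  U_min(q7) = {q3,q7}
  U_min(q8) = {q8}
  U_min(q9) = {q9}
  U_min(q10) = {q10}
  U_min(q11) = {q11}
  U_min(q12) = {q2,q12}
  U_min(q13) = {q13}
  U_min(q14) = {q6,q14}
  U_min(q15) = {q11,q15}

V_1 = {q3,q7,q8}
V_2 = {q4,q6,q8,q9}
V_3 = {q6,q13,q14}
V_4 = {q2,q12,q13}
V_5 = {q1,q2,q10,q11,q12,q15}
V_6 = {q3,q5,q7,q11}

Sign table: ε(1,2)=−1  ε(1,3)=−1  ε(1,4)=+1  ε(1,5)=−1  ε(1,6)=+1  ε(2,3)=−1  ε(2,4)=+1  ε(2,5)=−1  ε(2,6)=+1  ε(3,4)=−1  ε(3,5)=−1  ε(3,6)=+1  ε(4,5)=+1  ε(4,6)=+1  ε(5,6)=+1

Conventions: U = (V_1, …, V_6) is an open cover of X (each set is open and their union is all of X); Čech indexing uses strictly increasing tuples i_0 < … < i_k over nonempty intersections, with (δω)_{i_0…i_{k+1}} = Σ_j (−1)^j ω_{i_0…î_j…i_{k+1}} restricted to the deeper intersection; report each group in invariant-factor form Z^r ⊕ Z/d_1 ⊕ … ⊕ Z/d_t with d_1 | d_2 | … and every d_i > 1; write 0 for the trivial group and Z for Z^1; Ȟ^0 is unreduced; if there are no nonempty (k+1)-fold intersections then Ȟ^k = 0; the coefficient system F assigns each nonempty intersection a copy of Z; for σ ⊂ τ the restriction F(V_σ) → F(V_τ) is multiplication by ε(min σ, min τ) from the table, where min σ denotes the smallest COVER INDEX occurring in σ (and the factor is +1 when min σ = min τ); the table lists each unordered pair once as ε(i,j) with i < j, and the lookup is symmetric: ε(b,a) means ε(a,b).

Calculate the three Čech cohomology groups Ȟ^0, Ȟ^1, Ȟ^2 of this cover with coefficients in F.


Ȟ^0 = 0; Ȟ^1 = Z/2; Ȟ^2 = 0

nonempty intersections:
  V12={q8} V16={q3,q7} V23={q6} V34={q13} V45={q2,q12} V56={q11}
C dims 6,6; δ0: rk 6, SNF 1^5·2
Ȟ^0: (6−6)−0=0 ⇒ 0
Ȟ^1: (6−0)−6=0 plus torsion [2] ⇒ Z/2
Ȟ^2: (0−0)−0=0 ⇒ 0


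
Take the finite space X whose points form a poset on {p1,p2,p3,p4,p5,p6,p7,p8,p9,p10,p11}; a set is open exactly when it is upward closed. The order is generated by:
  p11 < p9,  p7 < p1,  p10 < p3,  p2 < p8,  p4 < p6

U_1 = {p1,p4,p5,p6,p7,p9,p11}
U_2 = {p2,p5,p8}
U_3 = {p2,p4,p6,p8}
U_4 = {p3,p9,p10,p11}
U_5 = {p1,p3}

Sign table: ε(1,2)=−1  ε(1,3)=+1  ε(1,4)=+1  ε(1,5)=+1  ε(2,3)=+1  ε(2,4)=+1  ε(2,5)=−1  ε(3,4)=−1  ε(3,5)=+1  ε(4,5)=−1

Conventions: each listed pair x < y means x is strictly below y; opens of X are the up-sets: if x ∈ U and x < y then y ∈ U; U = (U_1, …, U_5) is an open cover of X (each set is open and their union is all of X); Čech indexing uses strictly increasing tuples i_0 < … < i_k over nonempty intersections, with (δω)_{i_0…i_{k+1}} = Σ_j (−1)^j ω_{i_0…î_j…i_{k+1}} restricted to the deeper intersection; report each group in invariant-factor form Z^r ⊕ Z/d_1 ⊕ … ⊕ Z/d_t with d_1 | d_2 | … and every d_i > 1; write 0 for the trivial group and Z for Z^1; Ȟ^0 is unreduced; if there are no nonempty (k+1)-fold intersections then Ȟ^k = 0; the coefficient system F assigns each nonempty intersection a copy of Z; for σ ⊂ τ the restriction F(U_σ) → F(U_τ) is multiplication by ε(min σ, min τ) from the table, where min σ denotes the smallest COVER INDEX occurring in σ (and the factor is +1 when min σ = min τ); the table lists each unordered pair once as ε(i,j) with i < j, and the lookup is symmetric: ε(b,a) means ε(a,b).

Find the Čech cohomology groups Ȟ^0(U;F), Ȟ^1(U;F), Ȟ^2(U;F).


Ȟ^0 = 0, Ȟ^1 = Z ⊕ Z/2 and Ȟ^2 = 0

nerve simplices:
  U12={p5} U13={p4,p6} U14={p9,p11} U15={p1} U23={p2,p8} U45={p3}
C dims 5,6; δ0: rk 5, SNF 1^4·2
degree 0: 5−5−0 = 0 → Ȟ^0 ≅ 0
degree 1: 6−0−5 = 1 plus torsion [2] → Ȟ^1 ≅ Z ⊕ Z/2
degree 2: 0−0−0 = 0 → Ȟ^2 ≅ 0


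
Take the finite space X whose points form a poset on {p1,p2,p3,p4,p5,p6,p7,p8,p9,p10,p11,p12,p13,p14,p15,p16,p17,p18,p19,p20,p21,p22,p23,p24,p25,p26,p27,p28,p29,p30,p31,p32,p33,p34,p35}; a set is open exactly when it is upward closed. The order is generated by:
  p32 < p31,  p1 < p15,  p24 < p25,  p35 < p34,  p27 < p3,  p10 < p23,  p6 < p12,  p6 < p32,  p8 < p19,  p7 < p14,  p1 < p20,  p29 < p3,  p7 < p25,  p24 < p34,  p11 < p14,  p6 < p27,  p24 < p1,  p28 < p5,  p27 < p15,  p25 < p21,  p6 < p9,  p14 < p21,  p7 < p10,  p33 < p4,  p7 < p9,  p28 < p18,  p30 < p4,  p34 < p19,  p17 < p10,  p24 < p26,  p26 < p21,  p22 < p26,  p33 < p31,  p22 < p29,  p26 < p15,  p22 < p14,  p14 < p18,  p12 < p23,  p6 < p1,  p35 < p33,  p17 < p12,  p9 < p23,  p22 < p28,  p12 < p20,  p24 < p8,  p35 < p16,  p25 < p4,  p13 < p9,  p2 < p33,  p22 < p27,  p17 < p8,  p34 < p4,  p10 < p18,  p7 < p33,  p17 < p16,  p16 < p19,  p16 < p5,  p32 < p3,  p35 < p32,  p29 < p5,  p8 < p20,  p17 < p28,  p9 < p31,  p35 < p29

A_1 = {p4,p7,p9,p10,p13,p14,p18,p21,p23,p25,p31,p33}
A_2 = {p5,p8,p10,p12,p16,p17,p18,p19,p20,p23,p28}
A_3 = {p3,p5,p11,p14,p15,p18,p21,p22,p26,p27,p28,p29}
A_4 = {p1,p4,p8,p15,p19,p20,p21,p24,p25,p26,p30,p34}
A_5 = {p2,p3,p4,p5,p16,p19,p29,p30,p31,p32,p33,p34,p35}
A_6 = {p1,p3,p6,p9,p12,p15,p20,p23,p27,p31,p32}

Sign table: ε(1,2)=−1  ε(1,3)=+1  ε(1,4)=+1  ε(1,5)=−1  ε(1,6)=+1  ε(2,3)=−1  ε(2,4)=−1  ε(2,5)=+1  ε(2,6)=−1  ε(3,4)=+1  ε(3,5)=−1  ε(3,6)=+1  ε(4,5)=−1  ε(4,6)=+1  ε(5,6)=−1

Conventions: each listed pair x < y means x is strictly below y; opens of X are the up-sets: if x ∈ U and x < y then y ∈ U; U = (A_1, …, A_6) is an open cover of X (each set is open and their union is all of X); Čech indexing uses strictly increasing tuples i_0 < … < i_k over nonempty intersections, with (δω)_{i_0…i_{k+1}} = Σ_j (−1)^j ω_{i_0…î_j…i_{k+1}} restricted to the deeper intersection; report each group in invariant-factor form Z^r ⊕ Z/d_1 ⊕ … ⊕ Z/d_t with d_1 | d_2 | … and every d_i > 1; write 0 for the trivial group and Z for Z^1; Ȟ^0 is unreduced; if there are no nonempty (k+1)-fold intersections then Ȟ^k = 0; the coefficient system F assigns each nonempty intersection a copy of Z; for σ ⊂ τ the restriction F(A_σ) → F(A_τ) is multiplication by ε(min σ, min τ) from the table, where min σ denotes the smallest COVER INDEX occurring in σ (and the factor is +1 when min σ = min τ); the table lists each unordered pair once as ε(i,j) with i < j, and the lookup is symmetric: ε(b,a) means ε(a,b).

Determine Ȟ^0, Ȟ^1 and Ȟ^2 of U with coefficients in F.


intersection data:
  A12={p10,p18,p23} A13={p14,p18,p21} A14={p4,p21,p25} A15={p4,p31,p33} A16={p9,p23,p31} A23={p5,p18,p28} A24={p8,p19,p20} A25={p5,p16,p19} A26={p12,p20,p23} A34={p15,p21,p26} A35={p3,p5,p29} A36={p3,p15,p27} A45={p4,p19,p30,p34} A46={p1,p15,p20} A56={p3,p31,p32}
  A123={p18} A126={p23} A134={p21} A145={p4} A156={p31} A235={p5} A245={p19} A246={p20} A346={p15} A356={p3}
C dims 6,15,10; δ0: rk 5, SNF 1^5; δ1: rk 10, SNF 1^9·2
Ȟ^0 = (6 − 5) − 0 = 1, so Ȟ^0 ≅ Z
Ȟ^1 = (15 − 10) − 5 = 0, so Ȟ^1 ≅ 0
Ȟ^2 = (10 − 0) − 10 = 0 plus torsion [2], so Ȟ^2 ≅ Z/2

Ȟ^0 ≅ Z, Ȟ^1 ≅ 0 and Ȟ^2 ≅ Z/2
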